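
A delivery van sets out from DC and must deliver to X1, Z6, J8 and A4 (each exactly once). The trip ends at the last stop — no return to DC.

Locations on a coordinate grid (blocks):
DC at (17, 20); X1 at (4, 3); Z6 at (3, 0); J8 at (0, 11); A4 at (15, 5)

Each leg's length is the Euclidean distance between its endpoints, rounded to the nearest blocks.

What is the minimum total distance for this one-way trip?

There are 4! = 24 possible orderings.
DC → X1 → Z6 → J8 → A4: 21+3+11+16 = 51
DC → X1 → Z6 → A4 → J8: 21+3+13+16 = 53
DC → X1 → J8 → Z6 → A4: 21+9+11+13 = 54
DC → X1 → J8 → A4 → Z6: 21+9+16+13 = 59
DC → X1 → A4 → Z6 → J8: 21+11+13+11 = 56
DC → X1 → A4 → J8 → Z6: 21+11+16+11 = 59
DC → Z6 → X1 → J8 → A4: 24+3+9+16 = 52
DC → Z6 → X1 → A4 → J8: 24+3+11+16 = 54
DC → Z6 → J8 → X1 → A4: 24+11+9+11 = 55
DC → Z6 → J8 → A4 → X1: 24+11+16+11 = 62
DC → Z6 → A4 → X1 → J8: 24+13+11+9 = 57
DC → Z6 → A4 → J8 → X1: 24+13+16+9 = 62
DC → J8 → X1 → Z6 → A4: 19+9+3+13 = 44
DC → J8 → X1 → A4 → Z6: 19+9+11+13 = 52
… (10 more)
DC → A4 → X1 → Z6 → J8: 15+11+3+11 = 40  ← best
The minimum is 40.
One shortest path: DC → A4 → X1 → Z6 → J8.

Minimum one-way distance = 40 blocks.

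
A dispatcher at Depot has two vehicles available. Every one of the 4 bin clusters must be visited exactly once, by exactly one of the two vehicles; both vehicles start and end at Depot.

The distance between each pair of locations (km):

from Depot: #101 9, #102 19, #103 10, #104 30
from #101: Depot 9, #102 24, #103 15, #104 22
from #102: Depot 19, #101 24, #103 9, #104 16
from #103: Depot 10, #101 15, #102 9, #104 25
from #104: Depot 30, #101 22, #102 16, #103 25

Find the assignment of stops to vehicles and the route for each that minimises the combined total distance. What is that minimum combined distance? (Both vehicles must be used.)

There are 2^3 − 1 = 7 ways to divide the 4 stops into two non-empty groups. For each, the best each vehicle can do is its own shortest tour through its group:
  {#101} + {#102, #103, #104}: 18 + 65 = 83
  {#102} + {#101, #103, #104}: 38 + 66 = 104
  {#101, #102} + {#103, #104}: 52 + 65 = 117
  {#103} + {#101, #102, #104}: 20 + 66 = 86
  {#101, #103} + {#102, #104}: 34 + 65 = 99
  {#102, #103} + {#101, #104}: 38 + 61 = 99
  … (7 splits in total)
Best: vehicle 1 Depot → #101 → Depot = 18; vehicle 2 Depot → #103 → #102 → #104 → Depot = 65; combined 83.

83 km — the smallest possible combined total.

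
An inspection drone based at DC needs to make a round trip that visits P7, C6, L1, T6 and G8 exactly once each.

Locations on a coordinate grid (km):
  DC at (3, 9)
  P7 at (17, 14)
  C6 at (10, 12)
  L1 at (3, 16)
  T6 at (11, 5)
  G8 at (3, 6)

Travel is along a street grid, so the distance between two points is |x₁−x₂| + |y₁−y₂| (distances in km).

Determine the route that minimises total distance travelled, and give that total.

Shortest round trip = 52 km.

With 5 stops there are 5!/2 = 60 distinct round trips (a route and its reverse cost the same).
DC→P7→C6→L1→T6→G8→DC: 19+9+11+19+9+3 = 70
DC→P7→C6→L1→G8→T6→DC: 19+9+11+10+9+12 = 70
DC→P7→C6→T6→L1→G8→DC: 19+9+8+19+10+3 = 68
DC→P7→C6→T6→G8→L1→DC: 19+9+8+9+10+7 = 62
DC→P7→C6→G8→L1→T6→DC: 19+9+13+10+19+12 = 82
DC→P7→C6→G8→T6→L1→DC: 19+9+13+9+19+7 = 76
DC→P7→L1→C6→T6→G8→DC: 19+16+11+8+9+3 = 66
DC→P7→L1→C6→G8→T6→DC: 19+16+11+13+9+12 = 80
DC→P7→L1→T6→C6→G8→DC: 19+16+19+8+13+3 = 78
DC→P7→L1→T6→G8→C6→DC: 19+16+19+9+13+10 = 86
DC→P7→L1→G8→C6→T6→DC: 19+16+10+13+8+12 = 78
DC→P7→L1→G8→T6→C6→DC: 19+16+10+9+8+10 = 72
DC→P7→T6→C6→L1→G8→DC: 19+15+8+11+10+3 = 66
DC→P7→T6→C6→G8→L1→DC: 19+15+8+13+10+7 = 72
… (46 more)
DC→L1→P7→C6→T6→G8→DC: 7+16+9+8+9+3 = 52  ← best
The minimum is 52.
One optimal route: DC → L1 → P7 → C6 → T6 → G8 → DC (or its reverse).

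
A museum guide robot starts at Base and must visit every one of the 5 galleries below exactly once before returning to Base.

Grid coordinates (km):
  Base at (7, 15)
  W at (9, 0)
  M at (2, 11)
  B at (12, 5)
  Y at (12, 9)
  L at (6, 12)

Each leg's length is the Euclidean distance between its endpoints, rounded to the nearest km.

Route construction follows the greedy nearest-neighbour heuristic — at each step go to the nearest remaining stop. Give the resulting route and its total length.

Base → [L:3 / M:6 / Y:8 / B:11 / W:15] → L (3)
L → [M:4 / Y:7 / B:9 / W:12] → M (4)
M → [Y:10 / B:12 / W:13] → Y (10)
Y → [B:4 / W:9] → B (4)
B → [W:6] → W (6)
Return W→Base: 15.
Total = 3 + 4 + 10 + 4 + 6 + 15 = 42.

Nearest-neighbour total = 42 km; route Base → L → M → Y → B → W → Base.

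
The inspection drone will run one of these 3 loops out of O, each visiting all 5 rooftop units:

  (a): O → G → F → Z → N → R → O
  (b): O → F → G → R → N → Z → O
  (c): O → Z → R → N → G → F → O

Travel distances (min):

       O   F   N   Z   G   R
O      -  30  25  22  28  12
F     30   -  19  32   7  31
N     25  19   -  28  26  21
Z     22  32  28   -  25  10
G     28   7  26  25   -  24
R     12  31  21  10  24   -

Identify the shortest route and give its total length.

116 min — (c) is the shortest.

(a): 28 + 7 + 32 + 28 + 21 + 12 = 128
(b): 30 + 7 + 24 + 21 + 28 + 22 = 132
(c): 22 + 10 + 21 + 26 + 7 + 30 = 116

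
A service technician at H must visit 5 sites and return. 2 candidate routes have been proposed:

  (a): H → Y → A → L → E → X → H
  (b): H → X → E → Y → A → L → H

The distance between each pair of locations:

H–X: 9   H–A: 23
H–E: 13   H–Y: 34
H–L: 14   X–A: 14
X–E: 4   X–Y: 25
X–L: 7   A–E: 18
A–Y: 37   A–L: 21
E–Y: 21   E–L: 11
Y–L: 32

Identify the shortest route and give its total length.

106 — (b) is the shortest.

(a): 34 + 37 + 21 + 11 + 4 + 9 = 116
(b): 9 + 4 + 21 + 37 + 21 + 14 = 106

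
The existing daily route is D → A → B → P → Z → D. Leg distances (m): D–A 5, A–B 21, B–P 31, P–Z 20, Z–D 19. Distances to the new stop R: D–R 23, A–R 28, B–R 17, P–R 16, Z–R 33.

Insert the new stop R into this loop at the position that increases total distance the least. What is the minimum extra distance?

Insertion cost between consecutive stops i–j is d(i,R) + d(R,j) − d(i,j):
  between D and A: 23 + 28 − 5 = 46
  between A and B: 28 + 17 − 21 = 24
  between B and P: 17 + 16 − 31 = 2
  between P and Z: 16 + 33 − 20 = 29
  between Z and D: 33 + 23 − 19 = 37
Cheapest insertion is between B and P, adding 2.
New total = 96 + 2 = 98.

+2 m — insert R between B and P.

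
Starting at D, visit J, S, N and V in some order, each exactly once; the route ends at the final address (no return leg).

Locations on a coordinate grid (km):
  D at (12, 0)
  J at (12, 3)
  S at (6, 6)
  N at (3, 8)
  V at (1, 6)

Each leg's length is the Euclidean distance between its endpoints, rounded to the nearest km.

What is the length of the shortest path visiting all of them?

There are 4! = 24 possible orderings.
D - J - S - N - V: 3+7+4+3 = 17
D - J - S - V - N: 3+7+5+3 = 18
D - J - N - S - V: 3+10+4+5 = 22
D - J - N - V - S: 3+10+3+5 = 21
D - J - V - S - N: 3+11+5+4 = 23
D - J - V - N - S: 3+11+3+4 = 21
D - S - J - N - V: 8+7+10+3 = 28
D - S - J - V - N: 8+7+11+3 = 29
D - S - N - J - V: 8+4+10+11 = 33
D - S - N - V - J: 8+4+3+11 = 26
D - S - V - J - N: 8+5+11+10 = 34
D - S - V - N - J: 8+5+3+10 = 26
D - N - J - S - V: 12+10+7+5 = 34
D - N - J - V - S: 12+10+11+5 = 38
… (10 more)
The minimum is 17.
One shortest path: D → J → S → N → V.

17 km — the minimum one-way total.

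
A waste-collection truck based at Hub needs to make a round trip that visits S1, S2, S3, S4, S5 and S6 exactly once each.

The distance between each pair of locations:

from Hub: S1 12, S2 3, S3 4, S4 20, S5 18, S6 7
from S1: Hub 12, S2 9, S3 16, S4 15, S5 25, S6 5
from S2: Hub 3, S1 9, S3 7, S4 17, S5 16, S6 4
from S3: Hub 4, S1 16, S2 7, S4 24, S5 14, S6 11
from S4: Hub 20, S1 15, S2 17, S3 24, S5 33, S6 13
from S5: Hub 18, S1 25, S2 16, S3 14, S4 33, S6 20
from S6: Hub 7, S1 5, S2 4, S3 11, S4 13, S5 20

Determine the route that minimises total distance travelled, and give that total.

Hub → S1 → S2 → S3 → S4 → S5 → S6 → Hub: 12+9+7+24+33+20+7 = 112
Hub → S1 → S2 → S3 → S4 → S6 → S5 → Hub: 12+9+7+24+13+20+18 = 103
Hub → S1 → S2 → S3 → S5 → S4 → S6 → Hub: 12+9+7+14+33+13+7 = 95
Hub → S1 → S2 → S3 → S5 → S6 → S4 → Hub: 12+9+7+14+20+13+20 = 95
Hub → S1 → S2 → S3 → S6 → S4 → S5 → Hub: 12+9+7+11+13+33+18 = 103
Hub → S1 → S2 → S3 → S6 → S5 → S4 → Hub: 12+9+7+11+20+33+20 = 112
Hub → S1 → S2 → S4 → S3 → S5 → S6 → Hub: 12+9+17+24+14+20+7 = 103
Hub → S1 → S2 → S4 → S3 → S6 → S5 → Hub: 12+9+17+24+11+20+18 = 111
… (352 more)
Hub → S1 → S4 → S6 → S2 → S5 → S3 → Hub: 12+15+13+4+16+14+4 = 78  ← best
The minimum is 78.
One optimal route: Hub → S1 → S4 → S6 → S2 → S5 → S3 → Hub (or its reverse).

Minimum total distance: 78.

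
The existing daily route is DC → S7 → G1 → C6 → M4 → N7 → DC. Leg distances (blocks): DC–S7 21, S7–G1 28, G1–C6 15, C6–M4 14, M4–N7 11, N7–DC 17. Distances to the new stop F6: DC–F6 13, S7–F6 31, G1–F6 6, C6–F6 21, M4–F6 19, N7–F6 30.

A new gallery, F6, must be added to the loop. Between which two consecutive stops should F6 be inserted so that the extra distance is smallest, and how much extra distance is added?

+9 blocks — insert F6 between S7 and G1.

Insertion cost between consecutive stops i–j is d(i,F6) + d(F6,j) − d(i,j):
  between DC and S7: 13 + 31 − 21 = 23
  between S7 and G1: 31 + 6 − 28 = 9
  between G1 and C6: 6 + 21 − 15 = 12
  between C6 and M4: 21 + 19 − 14 = 26
  between M4 and N7: 19 + 30 − 11 = 38
  between N7 and DC: 30 + 13 − 17 = 26
Cheapest insertion is between S7 and G1, adding 9.
New total = 106 + 9 = 115.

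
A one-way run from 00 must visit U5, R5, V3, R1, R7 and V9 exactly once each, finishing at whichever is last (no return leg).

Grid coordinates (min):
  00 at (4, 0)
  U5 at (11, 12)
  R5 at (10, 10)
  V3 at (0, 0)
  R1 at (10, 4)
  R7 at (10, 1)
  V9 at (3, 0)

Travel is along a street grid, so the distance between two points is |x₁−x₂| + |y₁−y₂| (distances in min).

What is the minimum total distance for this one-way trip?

Minimum one-way distance = 27 min.

There are 6! = 720 possible orderings.
00 → U5 → R5 → V3 → R1 → R7 → V9: 19+3+20+14+3+8 = 67
00 → U5 → R5 → V3 → R1 → V9 → R7: 19+3+20+14+11+8 = 75
00 → U5 → R5 → V3 → R7 → R1 → V9: 19+3+20+11+3+11 = 67
00 → U5 → R5 → V3 → R7 → V9 → R1: 19+3+20+11+8+11 = 72
00 → U5 → R5 → V3 → V9 → R1 → R7: 19+3+20+3+11+3 = 59
00 → U5 → R5 → V3 → V9 → R7 → R1: 19+3+20+3+8+3 = 56
00 → U5 → R5 → R1 → V3 → R7 → V9: 19+3+6+14+11+8 = 61
00 → U5 → R5 → R1 → V3 → V9 → R7: 19+3+6+14+3+8 = 53
… (712 more)
00 → V3 → V9 → R7 → R1 → R5 → U5: 4+3+8+3+6+3 = 27  ← best
The minimum is 27.
One shortest path: 00 → V3 → V9 → R7 → R1 → R5 → U5.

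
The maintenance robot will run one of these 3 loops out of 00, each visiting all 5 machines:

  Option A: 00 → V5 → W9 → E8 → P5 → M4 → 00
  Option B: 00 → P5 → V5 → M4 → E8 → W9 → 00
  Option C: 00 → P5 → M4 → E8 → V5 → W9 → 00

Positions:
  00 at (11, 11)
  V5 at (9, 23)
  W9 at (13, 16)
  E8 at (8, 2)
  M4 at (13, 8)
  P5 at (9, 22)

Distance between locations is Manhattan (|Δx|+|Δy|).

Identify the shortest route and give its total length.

Option A: 14 + 11 + 19 + 21 + 18 + 5 = 88
Option B: 13 + 1 + 19 + 11 + 19 + 7 = 70
Option C: 13 + 18 + 11 + 22 + 11 + 7 = 82

Shortest is Option B, total 70.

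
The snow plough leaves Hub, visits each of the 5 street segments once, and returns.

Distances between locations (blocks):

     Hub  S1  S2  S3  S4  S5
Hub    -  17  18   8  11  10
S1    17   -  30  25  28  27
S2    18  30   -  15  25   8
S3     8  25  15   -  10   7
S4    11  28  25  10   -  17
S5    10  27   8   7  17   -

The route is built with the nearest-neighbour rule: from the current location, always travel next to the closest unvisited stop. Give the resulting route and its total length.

Nearest-neighbour total = 93 blocks; route Hub → S3 → S5 → S2 → S4 → S1 → Hub.

Hub → [S3:8 / S5:10 / S4:11 / S1:17 / S2:18] → S3 (8)
S3 → [S5:7 / S4:10 / S2:15 / S1:25] → S5 (7)
S5 → [S2:8 / S4:17 / S1:27] → S2 (8)
S2 → [S4:25 / S1:30] → S4 (25)
S4 → [S1:28] → S1 (28)
Return S1→Hub: 17.
Total = 8 + 7 + 8 + 25 + 28 + 17 = 93.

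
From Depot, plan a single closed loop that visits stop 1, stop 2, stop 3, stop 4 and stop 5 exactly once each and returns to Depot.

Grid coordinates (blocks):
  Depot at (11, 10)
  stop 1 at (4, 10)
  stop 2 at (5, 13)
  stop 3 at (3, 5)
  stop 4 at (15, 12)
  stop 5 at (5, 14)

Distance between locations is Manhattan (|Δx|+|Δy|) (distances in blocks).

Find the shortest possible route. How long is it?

There are 60 distinct closed tours to check (reversals are equivalent).
Depot → stop 1 → stop 2 → stop 3 → stop 4 → stop 5 → Depot: 7+4+10+19+12+10 = 62
Depot → stop 1 → stop 2 → stop 3 → stop 5 → stop 4 → Depot: 7+4+10+11+12+6 = 50
Depot → stop 1 → stop 2 → stop 4 → stop 3 → stop 5 → Depot: 7+4+11+19+11+10 = 62
Depot → stop 1 → stop 2 → stop 4 → stop 5 → stop 3 → Depot: 7+4+11+12+11+13 = 58
Depot → stop 1 → stop 2 → stop 5 → stop 3 → stop 4 → Depot: 7+4+1+11+19+6 = 48
Depot → stop 1 → stop 2 → stop 5 → stop 4 → stop 3 → Depot: 7+4+1+12+19+13 = 56
Depot → stop 1 → stop 3 → stop 2 → stop 4 → stop 5 → Depot: 7+6+10+11+12+10 = 56
Depot → stop 1 → stop 3 → stop 2 → stop 5 → stop 4 → Depot: 7+6+10+1+12+6 = 42
Depot → stop 1 → stop 3 → stop 4 → stop 2 → stop 5 → Depot: 7+6+19+11+1+10 = 54
Depot → stop 1 → stop 3 → stop 4 → stop 5 → stop 2 → Depot: 7+6+19+12+1+9 = 54
Depot → stop 1 → stop 3 → stop 5 → stop 2 → stop 4 → Depot: 7+6+11+1+11+6 = 42
Depot → stop 1 → stop 3 → stop 5 → stop 4 → stop 2 → Depot: 7+6+11+12+11+9 = 56
Depot → stop 1 → stop 4 → stop 2 → stop 3 → stop 5 → Depot: 7+13+11+10+11+10 = 62
Depot → stop 1 → stop 4 → stop 2 → stop 5 → stop 3 → Depot: 7+13+11+1+11+13 = 56
… (46 more)
The minimum is 42.
One optimal route: Depot → stop 1 → stop 3 → stop 2 → stop 5 → stop 4 → Depot (or its reverse).

Shortest round trip = 42 blocks.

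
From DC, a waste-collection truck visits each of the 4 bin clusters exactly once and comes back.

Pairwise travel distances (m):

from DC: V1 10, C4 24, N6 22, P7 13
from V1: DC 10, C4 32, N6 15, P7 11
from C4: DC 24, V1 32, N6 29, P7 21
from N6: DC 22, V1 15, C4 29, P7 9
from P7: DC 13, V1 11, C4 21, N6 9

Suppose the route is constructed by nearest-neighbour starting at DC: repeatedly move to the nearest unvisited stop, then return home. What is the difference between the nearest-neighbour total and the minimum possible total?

DC: V1=10, P7=13, N6=22, C4=24 ⇒ V1
V1: P7=11, N6=15, C4=32 ⇒ P7
P7: N6=9, C4=21 ⇒ N6
N6: C4=29 ⇒ C4
NN route DC → V1 → P7 → N6 → C4 → DC costs 83.
Optimal: DC → V1 → N6 → P7 → C4 → DC costs 79 (by enumerating all 12 distinct tours).
Excess = 83 − 79 = 4.

The nearest-neighbour route is 4 m longer than optimal.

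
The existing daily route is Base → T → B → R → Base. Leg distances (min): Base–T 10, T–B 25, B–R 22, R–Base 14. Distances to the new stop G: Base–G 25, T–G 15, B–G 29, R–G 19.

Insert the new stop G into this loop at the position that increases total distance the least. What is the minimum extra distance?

Adding 19 min by placing G on the T–B leg.

Insertion cost between consecutive stops i–j is d(i,G) + d(G,j) − d(i,j):
  between Base and T: 25 + 15 − 10 = 30
  between T and B: 15 + 29 − 25 = 19
  between B and R: 29 + 19 − 22 = 26
  between R and Base: 19 + 25 − 14 = 30
Cheapest insertion is between T and B, adding 19.
New total = 71 + 19 = 90.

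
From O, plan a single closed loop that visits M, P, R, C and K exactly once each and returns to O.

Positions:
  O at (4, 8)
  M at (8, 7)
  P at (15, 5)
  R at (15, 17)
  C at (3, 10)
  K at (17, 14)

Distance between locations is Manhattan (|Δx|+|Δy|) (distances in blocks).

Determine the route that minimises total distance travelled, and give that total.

52 blocks — the shortest possible round trip.

O-M-P-R-C-K-O: 5+9+12+19+18+19 = 82
O-M-P-R-K-C-O: 5+9+12+5+18+3 = 52
O-M-P-C-R-K-O: 5+9+17+19+5+19 = 74
O-M-P-C-K-R-O: 5+9+17+18+5+20 = 74
O-M-P-K-R-C-O: 5+9+11+5+19+3 = 52
O-M-P-K-C-R-O: 5+9+11+18+19+20 = 82
O-M-R-P-C-K-O: 5+17+12+17+18+19 = 88
O-M-R-P-K-C-O: 5+17+12+11+18+3 = 66
O-M-R-C-P-K-O: 5+17+19+17+11+19 = 88
O-M-R-C-K-P-O: 5+17+19+18+11+14 = 84
O-M-R-K-P-C-O: 5+17+5+11+17+3 = 58
O-M-R-K-C-P-O: 5+17+5+18+17+14 = 76
O-M-C-P-R-K-O: 5+8+17+12+5+19 = 66
O-M-C-P-K-R-O: 5+8+17+11+5+20 = 66
… (46 more)
The minimum is 52.
One optimal route: O → M → P → R → K → C → O (or its reverse).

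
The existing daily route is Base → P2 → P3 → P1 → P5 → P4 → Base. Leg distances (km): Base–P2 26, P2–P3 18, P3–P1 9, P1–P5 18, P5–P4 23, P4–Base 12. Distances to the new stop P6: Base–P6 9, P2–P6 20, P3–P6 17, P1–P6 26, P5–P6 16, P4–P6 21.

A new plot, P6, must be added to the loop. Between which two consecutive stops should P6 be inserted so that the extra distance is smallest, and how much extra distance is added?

Adding 3 km by placing P6 on the Base–P2 leg.

Insertion cost between consecutive stops i–j is d(i,P6) + d(P6,j) − d(i,j):
  between Base and P2: 9 + 20 − 26 = 3
  between P2 and P3: 20 + 17 − 18 = 19
  between P3 and P1: 17 + 26 − 9 = 34
  between P1 and P5: 26 + 16 − 18 = 24
  between P5 and P4: 16 + 21 − 23 = 14
  between P4 and Base: 21 + 9 − 12 = 18
Cheapest insertion is between Base and P2, adding 3.
New total = 106 + 3 = 109.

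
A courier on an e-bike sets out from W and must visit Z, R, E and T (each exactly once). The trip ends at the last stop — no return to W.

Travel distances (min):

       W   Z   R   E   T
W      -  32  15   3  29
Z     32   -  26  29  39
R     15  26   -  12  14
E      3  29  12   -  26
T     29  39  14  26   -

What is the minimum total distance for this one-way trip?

There are 4! = 24 possible orderings.
W→Z→R→E→T: 32+26+12+26 = 96
W→Z→R→T→E: 32+26+14+26 = 98
W→Z→E→R→T: 32+29+12+14 = 87
W→Z→E→T→R: 32+29+26+14 = 101
W→Z→T→R→E: 32+39+14+12 = 97
W→Z→T→E→R: 32+39+26+12 = 109
W→R→Z→E→T: 15+26+29+26 = 96
W→R→Z→T→E: 15+26+39+26 = 106
W→R→E→Z→T: 15+12+29+39 = 95
W→R→E→T→Z: 15+12+26+39 = 92
W→R→T→Z→E: 15+14+39+29 = 97
W→R→T→E→Z: 15+14+26+29 = 84
W→E→Z→R→T: 3+29+26+14 = 72
W→E→Z→T→R: 3+29+39+14 = 85
… (10 more)
W→E→R→T→Z: 3+12+14+39 = 68  ← best
The minimum is 68.
One shortest path: W → E → R → T → Z.

Shortest open route: 68 min.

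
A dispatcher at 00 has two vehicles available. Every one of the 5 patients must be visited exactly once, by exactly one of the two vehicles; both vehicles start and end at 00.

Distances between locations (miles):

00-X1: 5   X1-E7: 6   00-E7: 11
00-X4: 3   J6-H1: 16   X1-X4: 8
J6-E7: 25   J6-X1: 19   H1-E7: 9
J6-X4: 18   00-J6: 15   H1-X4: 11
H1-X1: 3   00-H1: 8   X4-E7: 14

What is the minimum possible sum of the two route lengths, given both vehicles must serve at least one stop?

Minimum combined distance: 57 miles.

There are 2^4 − 1 = 15 ways to divide the 5 stops into two non-empty groups. For each, the best each vehicle can do is its own shortest tour through its group:
  {J6} + {H1, X1, X4, E7}: 30 + 34 = 64
  {H1} + {J6, X1, X4, E7}: 16 + 57 = 73
  {J6, H1} + {X1, X4, E7}: 39 + 28 = 67
  {X1} + {J6, H1, X4, E7}: 10 + 57 = 67
  {J6, X1} + {H1, X4, E7}: 39 + 34 = 73
  {H1, X1} + {J6, X4, E7}: 16 + 57 = 73
  … (15 splits in total)
  {X4} + {J6, H1, X1, E7}: 6 + 51 = 57  ← best
Best: vehicle 1 00 → X4 → 00 = 6; vehicle 2 00 → J6 → H1 → X1 → E7 → 00 = 51; combined 57.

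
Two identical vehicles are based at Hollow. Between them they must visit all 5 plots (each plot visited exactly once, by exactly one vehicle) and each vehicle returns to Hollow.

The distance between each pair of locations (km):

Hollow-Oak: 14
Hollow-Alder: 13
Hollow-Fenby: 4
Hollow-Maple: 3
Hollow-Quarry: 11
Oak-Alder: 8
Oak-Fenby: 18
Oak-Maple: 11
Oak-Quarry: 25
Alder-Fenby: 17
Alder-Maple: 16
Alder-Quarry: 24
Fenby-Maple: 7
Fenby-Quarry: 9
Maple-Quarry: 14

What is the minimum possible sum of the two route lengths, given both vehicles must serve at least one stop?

Check every non-empty split of the stops between the two vehicles; for each half take its own optimal tour:
  {Oak} + {Alder, Fenby, Maple, Quarry}: 28 + 56 = 84
  {Alder} + {Oak, Fenby, Maple, Quarry}: 26 + 52 = 78
  {Oak, Alder} + {Fenby, Maple, Quarry}: 35 + 30 = 65
  {Fenby} + {Oak, Alder, Maple, Quarry}: 8 + 57 = 65
  {Oak, Fenby} + {Alder, Maple, Quarry}: 36 + 54 = 90
  {Alder, Fenby} + {Oak, Maple, Quarry}: 34 + 50 = 84
  … (15 splits in total)
  {Oak, Alder, Maple} + {Fenby, Quarry}: 35 + 24 = 59  ← best
Best: vehicle 1 Hollow → Alder → Oak → Maple → Hollow = 35; vehicle 2 Hollow → Fenby → Quarry → Hollow = 24; combined 59.

59 km — the smallest possible combined total.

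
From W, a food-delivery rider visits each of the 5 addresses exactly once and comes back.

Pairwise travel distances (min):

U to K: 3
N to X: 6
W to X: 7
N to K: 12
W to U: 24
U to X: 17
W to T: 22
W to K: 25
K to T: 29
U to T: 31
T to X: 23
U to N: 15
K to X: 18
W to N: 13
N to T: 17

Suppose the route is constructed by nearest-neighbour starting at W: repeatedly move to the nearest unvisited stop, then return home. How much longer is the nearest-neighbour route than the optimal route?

From W: X=7, N=13, T=22, U=24, K=25 → choose X (7).
From X: N=6, U=17, K=18, T=23 → choose N (6).
From N: K=12, U=15, T=17 → choose K (12).
From K: U=3, T=29 → choose U (3).
From U: T=31 → choose T (31).
NN route W → X → N → K → U → T → W costs 81.
Optimal: W → T → N → K → U → X → W costs 78 (by enumerating all 60 distinct tours).
Excess = 81 − 78 = 3.

The nearest-neighbour route is 3 min longer than optimal.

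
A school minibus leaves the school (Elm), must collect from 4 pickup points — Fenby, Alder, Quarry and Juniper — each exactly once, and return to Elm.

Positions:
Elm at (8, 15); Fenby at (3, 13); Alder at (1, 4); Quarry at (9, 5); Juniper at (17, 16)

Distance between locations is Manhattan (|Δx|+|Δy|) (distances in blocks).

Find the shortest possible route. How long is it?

Elm → Fenby → Alder → Quarry → Juniper → Elm: 7+11+9+19+10 = 56
Elm → Fenby → Alder → Juniper → Quarry → Elm: 7+11+28+19+11 = 76
Elm → Fenby → Quarry → Alder → Juniper → Elm: 7+14+9+28+10 = 68
Elm → Fenby → Quarry → Juniper → Alder → Elm: 7+14+19+28+18 = 86
Elm → Fenby → Juniper → Alder → Quarry → Elm: 7+17+28+9+11 = 72
Elm → Fenby → Juniper → Quarry → Alder → Elm: 7+17+19+9+18 = 70
Elm → Alder → Fenby → Quarry → Juniper → Elm: 18+11+14+19+10 = 72
Elm → Alder → Fenby → Juniper → Quarry → Elm: 18+11+17+19+11 = 76
Elm → Alder → Quarry → Fenby → Juniper → Elm: 18+9+14+17+10 = 68
Elm → Alder → Juniper → Fenby → Quarry → Elm: 18+28+17+14+11 = 88
Elm → Quarry → Fenby → Alder → Juniper → Elm: 11+14+11+28+10 = 74
Elm → Quarry → Alder → Fenby → Juniper → Elm: 11+9+11+17+10 = 58
The minimum is 56.
One optimal route: Elm → Fenby → Alder → Quarry → Juniper → Elm (or its reverse).

56 blocks — the shortest possible round trip.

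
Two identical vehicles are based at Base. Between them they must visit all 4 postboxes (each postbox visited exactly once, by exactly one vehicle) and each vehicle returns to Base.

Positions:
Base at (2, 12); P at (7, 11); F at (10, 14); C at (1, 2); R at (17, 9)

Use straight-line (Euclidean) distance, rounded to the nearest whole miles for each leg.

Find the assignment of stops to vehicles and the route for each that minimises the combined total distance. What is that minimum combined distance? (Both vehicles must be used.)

Minimum combined distance: 52 miles.

Try each way of splitting the stops between the two vehicles (each non-empty) and, for each split, find the best tour for each vehicle:
  {P} + {F, C, R}: 10 + 44 = 54
  {F} + {P, C, R}: 16 + 42 = 58
  {P, F} + {C, R}: 17 + 42 = 59
  {C} + {P, F, R}: 20 + 32 = 52
  {P, C} + {F, R}: 26 + 32 = 58
  {F, C} + {P, R}: 33 + 30 = 63
  … (7 splits in total)
Best: vehicle 1 Base → C → Base = 20; vehicle 2 Base → P → R → F → Base = 32; combined 52.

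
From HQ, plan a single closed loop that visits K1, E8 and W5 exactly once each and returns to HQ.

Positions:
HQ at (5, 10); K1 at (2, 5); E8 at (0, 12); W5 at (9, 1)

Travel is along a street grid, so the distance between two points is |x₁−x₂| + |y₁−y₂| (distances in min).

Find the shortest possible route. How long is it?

HQ-K1-E8-W5-HQ: 8+9+20+13 = 50
HQ-K1-W5-E8-HQ: 8+11+20+7 = 46
HQ-E8-K1-W5-HQ: 7+9+11+13 = 40
The minimum is 40.
One optimal route: HQ → E8 → K1 → W5 → HQ (or its reverse).

Shortest round trip = 40 min.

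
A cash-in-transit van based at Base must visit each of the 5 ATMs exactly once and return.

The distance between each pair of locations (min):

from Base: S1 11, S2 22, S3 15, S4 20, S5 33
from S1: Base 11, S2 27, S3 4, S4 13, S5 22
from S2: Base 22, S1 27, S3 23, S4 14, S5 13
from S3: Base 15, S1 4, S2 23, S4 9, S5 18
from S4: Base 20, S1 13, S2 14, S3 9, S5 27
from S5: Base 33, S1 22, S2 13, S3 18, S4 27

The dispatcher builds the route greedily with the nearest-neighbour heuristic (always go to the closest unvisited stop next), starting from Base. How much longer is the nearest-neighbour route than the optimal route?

Base: S1=11, S3=15, S4=20, S2=22, S5=33 ⇒ S1
S1: S3=4, S4=13, S5=22, S2=27 ⇒ S3
S3: S4=9, S5=18, S2=23 ⇒ S4
S4: S2=14, S5=27 ⇒ S2
S2: S5=13 ⇒ S5
NN route Base → S1 → S3 → S4 → S2 → S5 → Base costs 84.
Optimal: Base → S1 → S3 → S5 → S2 → S4 → Base costs 80 (by enumerating all 60 distinct tours).
Excess = 84 − 80 = 4.

4 min longer than the optimal tour.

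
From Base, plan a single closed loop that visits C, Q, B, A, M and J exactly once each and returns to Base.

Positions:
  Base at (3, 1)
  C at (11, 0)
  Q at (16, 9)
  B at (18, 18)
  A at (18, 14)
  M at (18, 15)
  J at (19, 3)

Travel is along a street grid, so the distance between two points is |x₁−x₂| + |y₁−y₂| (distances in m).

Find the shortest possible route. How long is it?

68 m — the shortest possible round trip.

There are 360 distinct closed tours to check (reversals are equivalent).
Base→C→Q→B→A→M→J→Base: 9+14+11+4+1+13+18 = 70
Base→C→Q→B→A→J→M→Base: 9+14+11+4+12+13+29 = 92
Base→C→Q→B→M→A→J→Base: 9+14+11+3+1+12+18 = 68
Base→C→Q→B→M→J→A→Base: 9+14+11+3+13+12+28 = 90
Base→C→Q→B→J→A→M→Base: 9+14+11+16+12+1+29 = 92
Base→C→Q→B→J→M→A→Base: 9+14+11+16+13+1+28 = 92
Base→C→Q→A→B→M→J→Base: 9+14+7+4+3+13+18 = 68
Base→C→Q→A→B→J→M→Base: 9+14+7+4+16+13+29 = 92
… (352 more)
The minimum is 68.
One optimal route: Base → C → Q → B → M → A → J → Base (or its reverse).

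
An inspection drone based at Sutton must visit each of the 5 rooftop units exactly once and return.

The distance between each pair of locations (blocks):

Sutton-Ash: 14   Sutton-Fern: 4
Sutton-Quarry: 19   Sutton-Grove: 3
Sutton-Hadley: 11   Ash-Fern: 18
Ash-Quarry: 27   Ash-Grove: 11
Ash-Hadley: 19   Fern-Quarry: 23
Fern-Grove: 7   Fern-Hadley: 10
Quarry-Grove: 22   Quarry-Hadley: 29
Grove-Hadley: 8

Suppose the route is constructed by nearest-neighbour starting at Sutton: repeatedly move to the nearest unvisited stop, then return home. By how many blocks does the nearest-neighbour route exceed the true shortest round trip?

From Sutton: Grove=3, Fern=4, Hadley=11, Ash=14, Quarry=19 → choose Grove (3).
From Grove: Fern=7, Hadley=8, Ash=11, Quarry=22 → choose Fern (7).
From Fern: Hadley=10, Ash=18, Quarry=23 → choose Hadley (10).
From Hadley: Ash=19, Quarry=29 → choose Ash (19).
From Ash: Quarry=27 → choose Quarry (27).
NN route Sutton → Grove → Fern → Hadley → Ash → Quarry → Sutton costs 85.
Optimal: Sutton → Fern → Hadley → Grove → Ash → Quarry → Sutton costs 79 (by enumerating all 60 distinct tours).
Excess = 85 − 79 = 6.

Excess over optimum: 6 blocks.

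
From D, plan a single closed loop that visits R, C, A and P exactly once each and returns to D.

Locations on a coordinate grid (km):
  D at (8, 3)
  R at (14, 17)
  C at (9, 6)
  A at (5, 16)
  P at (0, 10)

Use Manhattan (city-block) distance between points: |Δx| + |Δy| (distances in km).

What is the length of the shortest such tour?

Shortest round trip = 56 km.

There are 12 distinct closed tours to check (reversals are equivalent).
D→R→C→A→P→D: 20+16+14+11+15 = 76
D→R→C→P→A→D: 20+16+13+11+16 = 76
D→R→A→C→P→D: 20+10+14+13+15 = 72
D→R→A→P→C→D: 20+10+11+13+4 = 58
D→R→P→C→A→D: 20+21+13+14+16 = 84
D→R→P→A→C→D: 20+21+11+14+4 = 70
D→C→R→A→P→D: 4+16+10+11+15 = 56
D→C→R→P→A→D: 4+16+21+11+16 = 68
D→C→A→R→P→D: 4+14+10+21+15 = 64
D→C→P→R→A→D: 4+13+21+10+16 = 64
D→A→R→C→P→D: 16+10+16+13+15 = 70
D→A→C→R→P→D: 16+14+16+21+15 = 82
The minimum is 56.
One optimal route: D → C → R → A → P → D (or its reverse).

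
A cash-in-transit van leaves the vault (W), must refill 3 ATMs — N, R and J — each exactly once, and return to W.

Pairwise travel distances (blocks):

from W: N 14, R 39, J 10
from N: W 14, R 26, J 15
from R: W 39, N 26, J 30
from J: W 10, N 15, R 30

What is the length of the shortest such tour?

With 3 stops there are 3!/2 = 3 distinct round trips (a route and its reverse cost the same).
W-N-R-J-W: 14+26+30+10 = 80
W-N-J-R-W: 14+15+30+39 = 98
W-R-N-J-W: 39+26+15+10 = 90
The minimum is 80.
One optimal route: W → N → R → J → W (or its reverse).

Shortest round trip = 80 blocks.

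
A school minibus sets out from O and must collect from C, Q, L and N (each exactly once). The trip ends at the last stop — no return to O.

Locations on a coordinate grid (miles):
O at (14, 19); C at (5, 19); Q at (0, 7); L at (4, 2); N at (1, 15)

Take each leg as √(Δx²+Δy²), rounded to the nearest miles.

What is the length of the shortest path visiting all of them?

Minimum one-way distance = 29 miles.

There are 4! = 24 possible orderings.
O - C - Q - L - N: 9+13+6+13 = 41
O - C - Q - N - L: 9+13+8+13 = 43
O - C - L - Q - N: 9+17+6+8 = 40
O - C - L - N - Q: 9+17+13+8 = 47
O - C - N - Q - L: 9+6+8+6 = 29
O - C - N - L - Q: 9+6+13+6 = 34
O - Q - C - L - N: 18+13+17+13 = 61
O - Q - C - N - L: 18+13+6+13 = 50
O - Q - L - C - N: 18+6+17+6 = 47
O - Q - L - N - C: 18+6+13+6 = 43
O - Q - N - C - L: 18+8+6+17 = 49
O - Q - N - L - C: 18+8+13+17 = 56
O - L - C - Q - N: 20+17+13+8 = 58
O - L - C - N - Q: 20+17+6+8 = 51
… (10 more)
The minimum is 29.
One shortest path: O → C → N → Q → L.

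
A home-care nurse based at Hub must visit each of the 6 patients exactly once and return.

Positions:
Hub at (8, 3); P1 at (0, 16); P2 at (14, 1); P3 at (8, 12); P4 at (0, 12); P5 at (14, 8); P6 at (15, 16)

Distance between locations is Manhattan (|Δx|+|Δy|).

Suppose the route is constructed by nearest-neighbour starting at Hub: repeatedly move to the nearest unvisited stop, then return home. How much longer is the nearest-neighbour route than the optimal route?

From Hub: P2=8, P3=9, P5=11, P4=17, P6=20, P1=21 → choose P2 (8).
From P2: P5=7, P6=16, P3=17, P4=25, P1=29 → choose P5 (7).
From P5: P6=9, P3=10, P4=18, P1=22 → choose P6 (9).
From P6: P3=11, P1=15, P4=19 → choose P3 (11).
From P3: P4=8, P1=12 → choose P4 (8).
From P4: P1=4 → choose P1 (4).
NN route Hub → P2 → P5 → P6 → P3 → P4 → P1 → Hub costs 68.
Optimal: Hub → P2 → P5 → P6 → P1 → P4 → P3 → Hub costs 60 (by enumerating all 360 distinct tours).
Excess = 68 − 60 = 8.

The nearest-neighbour route is 8 longer than optimal.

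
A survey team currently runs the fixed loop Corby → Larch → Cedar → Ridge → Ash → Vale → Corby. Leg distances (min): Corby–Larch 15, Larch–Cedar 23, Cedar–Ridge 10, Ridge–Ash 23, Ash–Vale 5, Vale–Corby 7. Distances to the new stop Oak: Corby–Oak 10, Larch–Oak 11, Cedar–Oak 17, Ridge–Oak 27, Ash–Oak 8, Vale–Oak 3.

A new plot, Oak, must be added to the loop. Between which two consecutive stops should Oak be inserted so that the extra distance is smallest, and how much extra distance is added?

Insertion cost between consecutive stops i–j is d(i,Oak) + d(Oak,j) − d(i,j):
  between Corby and Larch: 10 + 11 − 15 = 6
  between Larch and Cedar: 11 + 17 − 23 = 5
  between Cedar and Ridge: 17 + 27 − 10 = 34
  between Ridge and Ash: 27 + 8 − 23 = 12
  between Ash and Vale: 8 + 3 − 5 = 6
  between Vale and Corby: 3 + 10 − 7 = 6
Cheapest insertion is between Larch and Cedar, adding 5.
New total = 83 + 5 = 88.

Adding 5 min by placing Oak on the Larch–Cedar leg.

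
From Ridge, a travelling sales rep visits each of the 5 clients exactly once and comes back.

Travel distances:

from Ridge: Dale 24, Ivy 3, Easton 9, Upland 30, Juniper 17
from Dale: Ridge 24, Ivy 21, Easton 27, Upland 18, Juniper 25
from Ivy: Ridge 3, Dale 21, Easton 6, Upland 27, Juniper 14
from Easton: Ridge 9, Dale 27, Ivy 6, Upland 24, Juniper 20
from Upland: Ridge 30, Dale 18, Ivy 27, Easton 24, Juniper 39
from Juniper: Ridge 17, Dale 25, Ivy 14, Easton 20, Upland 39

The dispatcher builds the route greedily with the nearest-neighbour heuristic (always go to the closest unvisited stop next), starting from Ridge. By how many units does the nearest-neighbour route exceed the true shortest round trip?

The nearest-neighbour route is 9 longer than optimal.

From Ridge: Ivy=3, Easton=9, Juniper=17, Dale=24, Upland=30 → choose Ivy (3).
From Ivy: Easton=6, Juniper=14, Dale=21, Upland=27 → choose Easton (6).
From Easton: Juniper=20, Upland=24, Dale=27 → choose Juniper (20).
From Juniper: Dale=25, Upland=39 → choose Dale (25).
From Dale: Upland=18 → choose Upland (18).
NN route Ridge → Ivy → Easton → Juniper → Dale → Upland → Ridge costs 102.
Optimal: Ridge → Ivy → Easton → Upland → Dale → Juniper → Ridge costs 93 (by enumerating all 60 distinct tours).
Excess = 102 − 93 = 9.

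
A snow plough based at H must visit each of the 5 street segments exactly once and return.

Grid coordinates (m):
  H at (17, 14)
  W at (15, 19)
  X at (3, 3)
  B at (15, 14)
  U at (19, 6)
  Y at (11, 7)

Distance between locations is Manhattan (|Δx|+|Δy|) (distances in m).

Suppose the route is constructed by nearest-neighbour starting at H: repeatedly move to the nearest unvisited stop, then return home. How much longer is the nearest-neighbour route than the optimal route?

From H: B=2, W=7, U=10, Y=13, X=25 → choose B (2).
From B: W=5, Y=11, U=12, X=23 → choose W (5).
From W: Y=16, U=17, X=28 → choose Y (16).
From Y: U=9, X=12 → choose U (9).
From U: X=19 → choose X (19).
NN route H → B → W → Y → U → X → H costs 76.
Optimal: H → W → B → Y → X → U → H costs 64 (by enumerating all 60 distinct tours).
Excess = 76 − 64 = 12.

Excess over optimum: 12 m.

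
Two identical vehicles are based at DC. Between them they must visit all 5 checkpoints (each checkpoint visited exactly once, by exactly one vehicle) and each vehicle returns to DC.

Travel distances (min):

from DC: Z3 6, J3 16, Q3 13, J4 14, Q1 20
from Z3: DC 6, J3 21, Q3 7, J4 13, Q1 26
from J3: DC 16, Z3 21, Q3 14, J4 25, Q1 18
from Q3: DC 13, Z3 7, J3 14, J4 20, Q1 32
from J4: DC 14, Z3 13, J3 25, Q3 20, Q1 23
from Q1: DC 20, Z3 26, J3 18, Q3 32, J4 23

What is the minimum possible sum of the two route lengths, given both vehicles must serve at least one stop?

Minimum combined distance: 93 min.

Try each way of splitting the stops between the two vehicles (each non-empty) and, for each split, find the best tour for each vehicle:
  {Z3} + {J3, Q3, J4, Q1}: 12 + 82 = 94
  {J3} + {Z3, Q3, J4, Q1}: 32 + 76 = 108
  {Z3, J3} + {Q3, J4, Q1}: 43 + 76 = 119
  {Q3} + {Z3, J3, J4, Q1}: 26 + 76 = 102
  {Z3, Q3} + {J3, J4, Q1}: 26 + 71 = 97
  {J3, Q3} + {Z3, J4, Q1}: 43 + 62 = 105
  … (15 splits in total)
  {J4} + {Z3, J3, Q3, Q1}: 28 + 65 = 93  ← best
Best: vehicle 1 DC → J4 → DC = 28; vehicle 2 DC → Z3 → Q3 → J3 → Q1 → DC = 65; combined 93.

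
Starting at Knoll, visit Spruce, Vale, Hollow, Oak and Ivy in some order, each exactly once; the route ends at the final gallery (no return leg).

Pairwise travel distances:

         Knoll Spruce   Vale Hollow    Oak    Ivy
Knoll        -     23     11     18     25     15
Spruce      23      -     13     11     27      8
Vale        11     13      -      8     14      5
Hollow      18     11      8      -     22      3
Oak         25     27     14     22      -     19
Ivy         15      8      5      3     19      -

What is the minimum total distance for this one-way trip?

There are 5! = 120 possible orderings.
Knoll→Spruce→Vale→Hollow→Oak→Ivy: 23+13+8+22+19 = 85
Knoll→Spruce→Vale→Hollow→Ivy→Oak: 23+13+8+3+19 = 66
Knoll→Spruce→Vale→Oak→Hollow→Ivy: 23+13+14+22+3 = 75
Knoll→Spruce→Vale→Oak→Ivy→Hollow: 23+13+14+19+3 = 72
Knoll→Spruce→Vale→Ivy→Hollow→Oak: 23+13+5+3+22 = 66
Knoll→Spruce→Vale→Ivy→Oak→Hollow: 23+13+5+19+22 = 82
Knoll→Spruce→Hollow→Vale→Oak→Ivy: 23+11+8+14+19 = 75
Knoll→Spruce→Hollow→Vale→Ivy→Oak: 23+11+8+5+19 = 66
Knoll→Spruce→Hollow→Oak→Vale→Ivy: 23+11+22+14+5 = 75
Knoll→Spruce→Hollow→Oak→Ivy→Vale: 23+11+22+19+5 = 80
Knoll→Spruce→Hollow→Ivy→Vale→Oak: 23+11+3+5+14 = 56
Knoll→Spruce→Hollow→Ivy→Oak→Vale: 23+11+3+19+14 = 70
Knoll→Spruce→Oak→Vale→Hollow→Ivy: 23+27+14+8+3 = 75
Knoll→Spruce→Oak→Vale→Ivy→Hollow: 23+27+14+5+3 = 72
… (106 more)
The minimum is 56.
One shortest path: Knoll → Spruce → Hollow → Ivy → Vale → Oak.

Minimum one-way distance = 56.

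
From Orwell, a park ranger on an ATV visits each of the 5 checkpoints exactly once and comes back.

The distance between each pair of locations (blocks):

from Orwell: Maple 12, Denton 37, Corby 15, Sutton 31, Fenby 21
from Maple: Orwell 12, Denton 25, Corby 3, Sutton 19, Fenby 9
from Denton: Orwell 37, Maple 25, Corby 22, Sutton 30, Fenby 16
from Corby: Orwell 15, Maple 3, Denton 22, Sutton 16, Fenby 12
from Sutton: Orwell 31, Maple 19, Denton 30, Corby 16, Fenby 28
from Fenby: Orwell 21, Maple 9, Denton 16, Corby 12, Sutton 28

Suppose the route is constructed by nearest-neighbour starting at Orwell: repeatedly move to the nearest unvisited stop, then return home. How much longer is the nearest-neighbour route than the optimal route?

6 blocks longer than the optimal tour.

Orwell: Maple=12, Corby=15, Fenby=21, Sutton=31, Denton=37 ⇒ Maple
Maple: Corby=3, Fenby=9, Sutton=19, Denton=25 ⇒ Corby
Corby: Fenby=12, Sutton=16, Denton=22 ⇒ Fenby
Fenby: Denton=16, Sutton=28 ⇒ Denton
Denton: Sutton=30 ⇒ Sutton
NN route Orwell → Maple → Corby → Fenby → Denton → Sutton → Orwell costs 104.
Optimal: Orwell → Maple → Corby → Sutton → Denton → Fenby → Orwell costs 98 (by enumerating all 60 distinct tours).
Excess = 104 − 98 = 6.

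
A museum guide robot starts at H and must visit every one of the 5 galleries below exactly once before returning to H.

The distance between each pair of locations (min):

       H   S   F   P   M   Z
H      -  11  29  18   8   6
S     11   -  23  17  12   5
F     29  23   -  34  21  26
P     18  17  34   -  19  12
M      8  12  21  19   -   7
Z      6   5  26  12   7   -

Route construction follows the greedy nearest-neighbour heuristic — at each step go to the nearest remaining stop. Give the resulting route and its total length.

Total distance 105 min via the nearest-neighbour route H → Z → S → M → P → F → H.

At H the remaining stops are Z 6, M 8, S 11, P 18, F 29; go to Z.
At Z the remaining stops are S 5, M 7, P 12, F 26; go to S.
At S the remaining stops are M 12, P 17, F 23; go to M.
At M the remaining stops are P 19, F 21; go to P.
At P the remaining stops are F 34; go to F.
Return F→H: 29.
Total = 6 + 5 + 12 + 19 + 34 + 29 = 105.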